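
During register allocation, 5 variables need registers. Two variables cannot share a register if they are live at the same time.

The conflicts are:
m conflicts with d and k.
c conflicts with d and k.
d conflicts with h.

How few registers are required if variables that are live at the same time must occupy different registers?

2

d and h conflict, so at least 2 registers are needed.
Using 2 registers: m=2, c=2, d=1, h=2, k=1. Each listed conflict is separated.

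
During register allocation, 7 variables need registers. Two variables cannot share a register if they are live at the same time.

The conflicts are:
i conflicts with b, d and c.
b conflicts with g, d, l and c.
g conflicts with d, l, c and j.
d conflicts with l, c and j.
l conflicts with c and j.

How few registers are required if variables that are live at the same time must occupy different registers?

5

b, g, d, l, c pairwise conflict, so at least 5 registers are needed.
5 registers suffice: register 1 → {d}; register 2 → {i, l}; register 3 → {c, j}; register 4 → {b}; register 5 → {g}. No two conflicting variables share a register.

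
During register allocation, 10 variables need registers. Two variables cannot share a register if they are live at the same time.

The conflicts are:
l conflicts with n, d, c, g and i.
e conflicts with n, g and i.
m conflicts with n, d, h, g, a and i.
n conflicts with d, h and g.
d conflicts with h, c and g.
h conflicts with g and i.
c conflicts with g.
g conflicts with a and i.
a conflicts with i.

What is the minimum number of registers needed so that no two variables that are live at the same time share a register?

5

m, n, d, h, g are mutually in conflict, so at least 5 registers are needed.
5 registers suffice: register 1 → {g}; register 2 → {l, e, m}; register 3 → {n, c, i}; register 4 → {d, a}; register 5 → {h}. No two conflicting variables share a register.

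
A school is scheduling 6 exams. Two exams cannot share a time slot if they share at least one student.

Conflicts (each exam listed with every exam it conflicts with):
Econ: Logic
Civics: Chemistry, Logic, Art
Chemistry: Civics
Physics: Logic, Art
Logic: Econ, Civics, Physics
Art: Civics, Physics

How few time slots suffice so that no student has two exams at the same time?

Physics and Logic conflict, so at least 2 time slots are needed.
2 time slots suffice: time slot 1 → {Chemistry, Logic, Art}; time slot 2 → {Econ, Civics, Physics}. No two conflicting exams share a time slot.

2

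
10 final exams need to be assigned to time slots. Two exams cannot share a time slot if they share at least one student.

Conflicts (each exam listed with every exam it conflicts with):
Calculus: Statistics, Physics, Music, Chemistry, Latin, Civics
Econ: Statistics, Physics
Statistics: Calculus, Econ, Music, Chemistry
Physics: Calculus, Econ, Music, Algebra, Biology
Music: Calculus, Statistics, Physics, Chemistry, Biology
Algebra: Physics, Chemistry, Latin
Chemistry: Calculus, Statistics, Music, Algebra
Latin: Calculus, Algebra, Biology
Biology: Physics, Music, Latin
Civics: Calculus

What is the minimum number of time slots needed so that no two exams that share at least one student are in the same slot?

Calculus, Statistics, Music, Chemistry all conflict with each other, so at least 4 time slots are needed.
4 time slots suffice: Calculus=1, Econ=1, Statistics=4, Physics=2, Music=3, Algebra=1, Chemistry=2, Latin=2, Biology=1, Civics=2. Each listed conflict is separated.

4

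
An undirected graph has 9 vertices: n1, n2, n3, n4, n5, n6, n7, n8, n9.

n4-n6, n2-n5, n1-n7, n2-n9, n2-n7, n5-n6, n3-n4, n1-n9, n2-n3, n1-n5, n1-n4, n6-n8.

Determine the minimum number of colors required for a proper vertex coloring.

3

The cycle n2-n9-n1-n4-n3-n2 has odd length 5, so it cannot be 2-colored; at least 3 colors are needed.
3 colors suffice: color 1 → {n1, n2, n6}; color 2 → {n4, n5, n7, n8, n9}; color 3 → {n3}. Each edge has distinct colors on its endpoints.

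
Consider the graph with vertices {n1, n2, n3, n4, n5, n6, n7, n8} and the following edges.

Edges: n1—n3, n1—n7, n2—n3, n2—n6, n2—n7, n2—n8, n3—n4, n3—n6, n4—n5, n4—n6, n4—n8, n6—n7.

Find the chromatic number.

n3, n4, n6 are mutually adjacent, so at least 3 colors are needed.
One proper 3-coloring: n1=blue, n2=blue, n3=red, n4=blue, n5=red, n6=green, n7=red, n8=red. No two adjacent vertices share a color.

3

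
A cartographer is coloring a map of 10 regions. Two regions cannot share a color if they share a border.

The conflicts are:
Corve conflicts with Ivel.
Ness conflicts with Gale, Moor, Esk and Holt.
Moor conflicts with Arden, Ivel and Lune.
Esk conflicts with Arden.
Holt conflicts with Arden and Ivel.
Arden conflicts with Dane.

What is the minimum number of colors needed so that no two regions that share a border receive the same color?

2

Moor and Ivel conflict, so at least 2 colors are needed.
2 colors suffice: color 1 → {Corve, Gale, Moor, Esk, Holt, Dane}; color 2 → {Ness, Arden, Ivel, Lune}. Every pair that conflicts lands in different colors.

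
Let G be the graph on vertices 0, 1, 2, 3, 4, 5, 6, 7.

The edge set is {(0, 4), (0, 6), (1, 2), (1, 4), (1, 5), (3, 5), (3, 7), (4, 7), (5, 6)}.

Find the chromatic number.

The cycle 5-1-4-7-3-5 has odd length 5, so it cannot be 2-colored; at least 3 colors are needed.
One proper 3-coloring: 0=b, 1=b, 2=a, 3=c, 4=a, 5=a, 6=c, 7=b. No two adjacent vertices share a color.

3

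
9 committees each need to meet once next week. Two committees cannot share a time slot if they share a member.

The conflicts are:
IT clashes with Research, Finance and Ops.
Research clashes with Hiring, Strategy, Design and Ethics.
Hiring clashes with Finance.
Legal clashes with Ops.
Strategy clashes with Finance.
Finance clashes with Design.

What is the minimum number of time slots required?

2

Strategy and Finance conflict, so at least 2 time slots are needed.
2 time slots suffice: IT=2, Research=1, Hiring=2, Legal=2, Strategy=2, Finance=1, Design=2, Ethics=2, Ops=1. Every pair that conflicts lands in different time slots.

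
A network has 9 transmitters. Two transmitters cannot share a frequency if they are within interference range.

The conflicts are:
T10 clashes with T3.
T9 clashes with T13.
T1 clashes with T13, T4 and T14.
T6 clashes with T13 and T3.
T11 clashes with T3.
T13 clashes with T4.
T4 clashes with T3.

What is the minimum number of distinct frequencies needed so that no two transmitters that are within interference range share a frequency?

3

T1, T13, T4 pairwise conflict, so at least 3 frequencies are needed.
3 frequencies suffice: T10=2, T9=2, T1=2, T6=2, T11=2, T13=1, T4=3, T3=1, T14=1. Each listed conflict is separated.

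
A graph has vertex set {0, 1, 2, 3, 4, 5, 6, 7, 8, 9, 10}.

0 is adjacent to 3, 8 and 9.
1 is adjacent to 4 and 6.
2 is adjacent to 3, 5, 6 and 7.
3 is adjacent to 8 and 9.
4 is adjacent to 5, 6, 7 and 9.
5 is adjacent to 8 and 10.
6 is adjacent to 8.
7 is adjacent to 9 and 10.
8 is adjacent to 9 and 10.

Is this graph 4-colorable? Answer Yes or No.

The chromatic number is 4. 0, 3, 8, 9 are mutually adjacent (a clique of size 4), so at least 4 colors are needed.
A valid assignment using 4 colors: 0=d, 1=c, 2=a, 3=c, 4=a, 5=b, 6=b, 7=c, 8=a, 9=b, 10=d.
That is already a proper 4-coloring.

Yes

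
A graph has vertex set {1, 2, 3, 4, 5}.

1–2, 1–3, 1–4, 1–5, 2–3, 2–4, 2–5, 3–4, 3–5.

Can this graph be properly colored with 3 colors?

1, 2, 3, 4 are pairwise adjacent (a clique of size 4), so at least 4 colors are needed.
So 3 colors are not enough.

No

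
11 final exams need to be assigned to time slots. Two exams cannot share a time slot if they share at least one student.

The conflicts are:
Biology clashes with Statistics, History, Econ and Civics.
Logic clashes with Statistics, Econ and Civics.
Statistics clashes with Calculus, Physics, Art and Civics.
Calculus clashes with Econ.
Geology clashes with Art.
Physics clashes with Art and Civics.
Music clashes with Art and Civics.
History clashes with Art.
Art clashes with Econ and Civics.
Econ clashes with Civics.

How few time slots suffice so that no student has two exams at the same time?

Statistics, Physics, Art, Civics all conflict with each other, so at least 4 time slots are needed.
4 time slots suffice: Biology=2, Logic=2, Statistics=3, Calculus=1, Geology=1, Physics=4, Music=3, History=1, Art=2, Econ=3, Civics=1. No two conflicting exams share a time slot.

4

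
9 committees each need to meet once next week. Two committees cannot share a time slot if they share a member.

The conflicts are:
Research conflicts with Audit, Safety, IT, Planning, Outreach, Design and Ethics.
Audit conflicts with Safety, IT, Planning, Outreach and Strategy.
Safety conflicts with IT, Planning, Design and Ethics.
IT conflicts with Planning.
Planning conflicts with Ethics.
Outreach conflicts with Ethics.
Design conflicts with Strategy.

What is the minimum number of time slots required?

Research, Audit, Safety, IT, Planning are mutually in conflict, so at least 5 time slots are needed.
5 time slots suffice: time slot 1 → {Research, Strategy}; time slot 2 → {Audit, Design, Ethics}; time slot 3 → {Safety, Outreach}; time slot 4 → {Planning}; time slot 5 → {IT}. Every pair that conflicts lands in different time slots.

5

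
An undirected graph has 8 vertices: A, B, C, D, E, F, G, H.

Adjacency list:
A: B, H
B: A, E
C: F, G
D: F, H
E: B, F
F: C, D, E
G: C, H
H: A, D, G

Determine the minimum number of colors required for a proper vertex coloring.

The cycle G-C-F-D-H-G has odd length 5, so it cannot be 2-colored; at least 3 colors are needed.
One proper 3-coloring: A=2, B=1, C=3, D=2, E=2, F=1, G=2, H=1. Each edge has distinct colors on its endpoints.

3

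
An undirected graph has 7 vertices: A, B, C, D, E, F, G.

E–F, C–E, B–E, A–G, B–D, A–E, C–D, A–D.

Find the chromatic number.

C and D are adjacent, so at least 2 colors are needed.
2 colors suffice: color 1 → {D, E, G}; color 2 → {A, B, C, F}. Each edge has distinct colors on its endpoints.

2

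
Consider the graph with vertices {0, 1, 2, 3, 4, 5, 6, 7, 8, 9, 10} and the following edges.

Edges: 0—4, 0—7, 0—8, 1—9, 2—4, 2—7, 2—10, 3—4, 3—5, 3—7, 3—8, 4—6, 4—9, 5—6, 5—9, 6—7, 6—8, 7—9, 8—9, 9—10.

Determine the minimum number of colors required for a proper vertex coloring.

8 and 9 are adjacent, so at least 2 colors are needed.
2 colors suffice: color red → {0, 2, 3, 6, 9}; color blue → {1, 4, 5, 7, 8, 10}. Each edge has distinct colors on its endpoints.

2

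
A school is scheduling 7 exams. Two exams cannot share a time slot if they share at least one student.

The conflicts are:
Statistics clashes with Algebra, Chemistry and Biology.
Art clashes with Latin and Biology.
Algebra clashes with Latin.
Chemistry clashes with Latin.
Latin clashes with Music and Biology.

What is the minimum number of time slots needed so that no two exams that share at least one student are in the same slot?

Art, Latin, Biology are mutually in conflict, so at least 3 time slots are needed.
3 time slots suffice: time slot 1 → {Statistics, Latin}; time slot 2 → {Algebra, Chemistry, Music, Biology}; time slot 3 → {Art}. Every pair that conflicts lands in different time slots.

3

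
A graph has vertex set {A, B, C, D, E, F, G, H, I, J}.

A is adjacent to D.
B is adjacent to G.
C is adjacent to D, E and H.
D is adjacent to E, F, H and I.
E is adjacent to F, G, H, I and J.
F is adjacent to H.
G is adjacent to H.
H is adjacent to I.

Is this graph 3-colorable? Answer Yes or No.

D, E, F, H are pairwise adjacent (a clique of size 4), so at least 4 colors are needed.
So 3 colors are not enough.

No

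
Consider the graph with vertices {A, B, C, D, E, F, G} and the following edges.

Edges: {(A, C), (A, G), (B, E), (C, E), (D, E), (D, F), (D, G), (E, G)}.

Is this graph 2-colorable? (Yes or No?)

D, E, G are mutually adjacent, so at least 3 colors are needed.
So 2 colors are not enough.

No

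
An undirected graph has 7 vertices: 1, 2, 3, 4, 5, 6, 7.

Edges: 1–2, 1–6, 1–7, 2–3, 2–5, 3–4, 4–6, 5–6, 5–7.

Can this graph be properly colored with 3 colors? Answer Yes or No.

The chromatic number is 3. The cycle 6-5-2-3-4-6 has odd length 5, so it cannot be 2-colored; at least 3 colors are needed.
3 colors suffice: color a → {2, 6, 7}; color b → {1, 3, 5}; color c → {4}.
That is already a proper 3-coloring.

Yes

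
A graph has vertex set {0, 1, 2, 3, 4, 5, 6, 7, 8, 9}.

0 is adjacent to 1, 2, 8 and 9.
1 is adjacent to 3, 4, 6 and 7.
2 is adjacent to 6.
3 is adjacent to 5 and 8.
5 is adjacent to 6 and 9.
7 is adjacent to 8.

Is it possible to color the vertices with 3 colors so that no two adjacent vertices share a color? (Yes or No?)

Yes

The chromatic number is 3. The cycle 0-8-3-5-9-0 has odd length 5, so it cannot be 2-colored; at least 3 colors are needed.
3 colors suffice: color red → {1, 2, 5, 8}; color blue → {0, 3, 4, 6, 7}; color green → {9}.
That is already a proper 3-coloring.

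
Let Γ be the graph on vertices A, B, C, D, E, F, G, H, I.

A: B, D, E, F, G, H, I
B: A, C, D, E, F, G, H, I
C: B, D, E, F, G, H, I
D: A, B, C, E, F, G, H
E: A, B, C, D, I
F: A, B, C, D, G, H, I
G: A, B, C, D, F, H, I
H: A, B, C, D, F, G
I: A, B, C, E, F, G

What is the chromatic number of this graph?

6

A, B, D, F, G, H form a clique, so at least 6 colors are needed.
6 colors suffice: color 1 → {B}; color 2 → {A, C}; color 3 → {E, G}; color 4 → {F}; color 5 → {D, I}; color 6 → {H}. No two adjacent vertices share a color.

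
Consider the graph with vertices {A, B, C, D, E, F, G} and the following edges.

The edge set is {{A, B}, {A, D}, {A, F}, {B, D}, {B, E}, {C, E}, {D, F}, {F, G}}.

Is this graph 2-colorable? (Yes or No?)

A, D, F form a triangle, so at least 3 colors are needed.
So 2 colors are not enough.

No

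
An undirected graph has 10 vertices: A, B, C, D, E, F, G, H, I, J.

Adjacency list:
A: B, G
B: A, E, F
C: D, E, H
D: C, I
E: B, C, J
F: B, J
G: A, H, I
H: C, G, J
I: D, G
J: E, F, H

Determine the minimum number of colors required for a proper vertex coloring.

3

The cycle G-H-C-D-I-G has odd length 5, so it cannot be 2-colored; at least 3 colors are needed.
3 colors suffice: color 1 → {B, C, G, J}; color 2 → {A, D, E, F, H}; color 3 → {I}. No two adjacent vertices share a color.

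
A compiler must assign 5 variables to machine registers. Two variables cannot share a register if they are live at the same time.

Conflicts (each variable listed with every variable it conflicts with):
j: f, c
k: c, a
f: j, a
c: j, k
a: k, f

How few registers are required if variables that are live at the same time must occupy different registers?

3

The cycle c-j-f-a-k-c has odd length 5, so it cannot be 2-colored; at least 3 registers are needed.
3 registers suffice: j=2, k=3, f=1, c=1, a=2. Each listed conflict is separated.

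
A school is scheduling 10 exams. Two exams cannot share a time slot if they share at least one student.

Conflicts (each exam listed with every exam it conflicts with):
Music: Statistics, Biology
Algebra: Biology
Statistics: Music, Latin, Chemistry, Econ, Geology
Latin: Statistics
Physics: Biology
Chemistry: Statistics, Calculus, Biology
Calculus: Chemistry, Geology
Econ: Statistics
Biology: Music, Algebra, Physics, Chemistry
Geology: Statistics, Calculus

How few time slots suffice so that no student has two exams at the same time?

2

Calculus and Geology conflict, so at least 2 time slots are needed.
2 time slots suffice: Music=2, Algebra=2, Statistics=1, Latin=2, Physics=2, Chemistry=2, Calculus=1, Econ=2, Biology=1, Geology=2. Every pair that conflicts lands in different time slots.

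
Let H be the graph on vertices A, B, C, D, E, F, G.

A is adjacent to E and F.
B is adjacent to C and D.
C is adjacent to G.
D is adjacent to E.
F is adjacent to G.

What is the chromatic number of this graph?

The cycle G-C-B-D-E-A-F-G has odd length 7, so it cannot be 2-colored; at least 3 colors are needed.
3 colors suffice: A=1, B=2, C=3, D=1, E=2, F=2, G=1. Each edge has distinct colors on its endpoints.

3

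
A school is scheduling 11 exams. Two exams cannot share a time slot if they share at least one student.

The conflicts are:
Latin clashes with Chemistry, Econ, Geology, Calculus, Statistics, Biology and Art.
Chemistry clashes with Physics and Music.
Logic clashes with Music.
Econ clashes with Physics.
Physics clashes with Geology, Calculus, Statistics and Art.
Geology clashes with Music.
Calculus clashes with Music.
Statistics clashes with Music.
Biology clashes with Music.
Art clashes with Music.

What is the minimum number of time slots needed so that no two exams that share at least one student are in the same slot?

Logic and Music conflict, so at least 2 time slots are needed.
A valid assignment using 2 time slots: Latin=1, Chemistry=2, Logic=2, Econ=2, Physics=1, Geology=2, Calculus=2, Statistics=2, Biology=2, Art=2, Music=1. Each listed conflict is separated.

2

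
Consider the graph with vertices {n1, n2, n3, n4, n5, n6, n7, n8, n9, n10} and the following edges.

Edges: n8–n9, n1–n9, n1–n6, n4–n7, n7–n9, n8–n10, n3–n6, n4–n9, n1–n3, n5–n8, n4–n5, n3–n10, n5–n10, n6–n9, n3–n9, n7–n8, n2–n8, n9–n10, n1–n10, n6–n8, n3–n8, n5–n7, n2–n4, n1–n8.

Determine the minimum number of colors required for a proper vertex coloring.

n1, n3, n6, n8, n9 are mutually adjacent (a clique of size 5), so at least 5 colors are needed.
5 colors suffice: color 1 → {n4, n8}; color 2 → {n2, n5, n9}; color 3 → {n1, n7}; color 4 → {n3}; color 5 → {n6, n10}. Each edge has distinct colors on its endpoints.

5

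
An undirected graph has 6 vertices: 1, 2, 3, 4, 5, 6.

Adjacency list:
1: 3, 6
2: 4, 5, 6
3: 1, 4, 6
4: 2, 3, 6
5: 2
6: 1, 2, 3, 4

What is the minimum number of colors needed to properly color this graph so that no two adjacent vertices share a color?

3

2, 4, 6 are pairwise adjacent, so at least 3 colors are needed.
3 colors suffice: color red → {5, 6}; color blue → {1, 4}; color green → {2, 3}. Each edge has distinct colors on its endpoints.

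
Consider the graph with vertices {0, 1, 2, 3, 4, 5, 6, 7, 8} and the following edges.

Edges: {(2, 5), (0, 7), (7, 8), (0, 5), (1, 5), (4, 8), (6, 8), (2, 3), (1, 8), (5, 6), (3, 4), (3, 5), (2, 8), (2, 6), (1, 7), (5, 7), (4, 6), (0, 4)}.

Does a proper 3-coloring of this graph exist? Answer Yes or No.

Yes

The chromatic number is 3. 2, 3, 5 form a triangle, so at least 3 colors are needed.
3 colors suffice: color a → {5, 8}; color b → {2, 4, 7}; color c → {0, 1, 3, 6}.
That is already a proper 3-coloring.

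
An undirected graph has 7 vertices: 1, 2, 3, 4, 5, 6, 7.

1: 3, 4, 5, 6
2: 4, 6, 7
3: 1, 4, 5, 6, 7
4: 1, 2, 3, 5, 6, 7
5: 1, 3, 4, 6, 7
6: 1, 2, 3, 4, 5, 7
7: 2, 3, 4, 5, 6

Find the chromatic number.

5

1, 3, 4, 5, 6 are pairwise adjacent (a clique of size 5), so at least 5 colors are needed.
One proper 5-coloring: 1=e, 2=c, 3=c, 4=b, 5=d, 6=a, 7=e. Each edge has distinct colors on its endpoints.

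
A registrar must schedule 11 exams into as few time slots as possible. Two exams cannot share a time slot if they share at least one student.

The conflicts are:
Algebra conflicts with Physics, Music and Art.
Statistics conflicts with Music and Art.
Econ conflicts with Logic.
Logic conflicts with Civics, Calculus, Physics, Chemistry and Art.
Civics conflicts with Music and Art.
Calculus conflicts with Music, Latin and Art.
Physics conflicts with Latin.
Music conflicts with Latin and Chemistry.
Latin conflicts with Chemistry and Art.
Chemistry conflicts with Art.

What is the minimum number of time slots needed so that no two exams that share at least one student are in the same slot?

Calculus, Music, Latin pairwise conflict, so at least 3 time slots are needed.
3 time slots suffice: time slot 1 → {Econ, Physics, Music, Art}; time slot 2 → {Algebra, Statistics, Logic, Latin}; time slot 3 → {Civics, Calculus, Chemistry}. Each listed conflict is separated.

3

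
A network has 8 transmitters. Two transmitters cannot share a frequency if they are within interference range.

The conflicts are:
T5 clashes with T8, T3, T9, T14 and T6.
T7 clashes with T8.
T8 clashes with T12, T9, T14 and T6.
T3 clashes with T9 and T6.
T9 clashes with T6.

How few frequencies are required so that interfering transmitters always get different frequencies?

4

T5, T3, T9, T6 all conflict with each other, so at least 4 frequencies are needed.
A valid assignment using 4 frequencies: T5=2, T7=2, T8=1, T3=1, T12=2, T9=3, T14=3, T6=4. No two conflicting transmitters share a frequency.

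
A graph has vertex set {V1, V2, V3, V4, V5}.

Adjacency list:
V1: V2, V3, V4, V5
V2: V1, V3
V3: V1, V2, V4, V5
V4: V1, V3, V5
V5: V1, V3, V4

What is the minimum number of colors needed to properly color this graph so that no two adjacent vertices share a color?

4

V1, V3, V4, V5 form a clique, so at least 4 colors are needed.
4 colors suffice: color 1 → {V1}; color 2 → {V3}; color 3 → {V2, V4}; color 4 → {V5}. No two adjacent vertices share a color.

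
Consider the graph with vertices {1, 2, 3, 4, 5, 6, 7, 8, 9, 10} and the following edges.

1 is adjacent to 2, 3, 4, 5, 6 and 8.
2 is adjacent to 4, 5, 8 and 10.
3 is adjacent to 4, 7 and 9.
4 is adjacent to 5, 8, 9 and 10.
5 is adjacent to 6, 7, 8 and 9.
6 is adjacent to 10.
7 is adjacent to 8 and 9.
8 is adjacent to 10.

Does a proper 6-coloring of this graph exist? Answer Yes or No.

The chromatic number is 5. 1, 2, 4, 5, 8 are pairwise adjacent (a clique of size 5), so at least 5 colors are needed.
5 colors suffice: 1=c, 2=e, 3=b, 4=a, 5=b, 6=a, 7=a, 8=d, 9=c, 10=b.
Since 6 ≥ 5, a proper 6-coloring certainly exists.

Yes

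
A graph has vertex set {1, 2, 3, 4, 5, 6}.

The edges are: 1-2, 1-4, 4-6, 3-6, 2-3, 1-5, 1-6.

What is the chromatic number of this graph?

3

1, 4, 6 are mutually adjacent, so at least 3 colors are needed.
3 colors suffice: 1=a, 2=b, 3=a, 4=c, 5=b, 6=b. Each edge has distinct colors on its endpoints.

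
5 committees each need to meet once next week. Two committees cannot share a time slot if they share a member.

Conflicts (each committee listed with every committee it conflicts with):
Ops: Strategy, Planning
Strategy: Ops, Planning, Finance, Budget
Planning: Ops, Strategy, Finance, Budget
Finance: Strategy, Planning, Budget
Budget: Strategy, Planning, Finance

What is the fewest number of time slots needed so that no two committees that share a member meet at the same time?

Strategy, Planning, Finance, Budget all conflict with each other, so at least 4 time slots are needed.
4 time slots suffice: time slot 1 → {Strategy}; time slot 2 → {Planning}; time slot 3 → {Ops, Budget}; time slot 4 → {Finance}. Each listed conflict is separated.

4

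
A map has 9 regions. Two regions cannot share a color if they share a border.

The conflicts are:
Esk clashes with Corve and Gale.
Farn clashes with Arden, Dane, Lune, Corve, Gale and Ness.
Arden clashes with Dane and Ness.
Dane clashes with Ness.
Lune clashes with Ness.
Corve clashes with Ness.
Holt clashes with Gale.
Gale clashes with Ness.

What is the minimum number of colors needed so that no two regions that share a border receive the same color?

Farn, Arden, Dane, Ness are mutually in conflict, so at least 4 colors are needed.
4 colors suffice: color 1 → {Esk, Holt, Ness}; color 2 → {Farn}; color 3 → {Dane, Lune, Corve, Gale}; color 4 → {Arden}. Each listed conflict is separated.

4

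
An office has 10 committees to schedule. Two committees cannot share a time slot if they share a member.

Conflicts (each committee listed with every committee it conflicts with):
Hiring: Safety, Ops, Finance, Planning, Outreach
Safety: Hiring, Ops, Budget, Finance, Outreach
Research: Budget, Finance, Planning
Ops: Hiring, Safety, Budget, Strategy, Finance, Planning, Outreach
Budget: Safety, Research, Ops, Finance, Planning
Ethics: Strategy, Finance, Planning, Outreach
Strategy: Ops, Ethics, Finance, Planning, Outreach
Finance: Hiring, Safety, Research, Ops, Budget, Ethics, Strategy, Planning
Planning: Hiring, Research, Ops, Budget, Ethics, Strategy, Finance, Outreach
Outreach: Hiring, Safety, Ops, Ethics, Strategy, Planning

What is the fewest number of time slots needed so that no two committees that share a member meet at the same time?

Ethics, Strategy, Finance, Planning are mutually in conflict, so at least 4 time slots are needed.
4 time slots suffice: Hiring=4, Safety=2, Research=3, Ops=3, Budget=4, Ethics=3, Strategy=4, Finance=1, Planning=2, Outreach=1. Each listed conflict is separated.

4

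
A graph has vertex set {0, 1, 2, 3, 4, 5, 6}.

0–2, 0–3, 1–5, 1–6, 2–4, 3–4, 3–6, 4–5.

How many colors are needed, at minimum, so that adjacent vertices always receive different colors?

The cycle 5-1-6-3-4-5 has odd length 5, so it cannot be 2-colored; at least 3 colors are needed.
A valid assignment using 3 colors: 0=b, 1=c, 2=a, 3=a, 4=b, 5=a, 6=b. Every edge joins two different colors.

3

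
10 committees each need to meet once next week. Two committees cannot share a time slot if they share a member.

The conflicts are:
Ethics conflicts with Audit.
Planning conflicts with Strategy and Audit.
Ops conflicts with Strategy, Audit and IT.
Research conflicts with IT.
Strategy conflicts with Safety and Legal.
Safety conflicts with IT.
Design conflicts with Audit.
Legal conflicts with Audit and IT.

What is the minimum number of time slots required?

Ops and IT conflict, so at least 2 time slots are needed.
2 time slots suffice: time slot 1 → {Strategy, Audit, IT}; time slot 2 → {Ethics, Planning, Ops, Research, Safety, Design, Legal}. Every pair that conflicts lands in different time slots.

2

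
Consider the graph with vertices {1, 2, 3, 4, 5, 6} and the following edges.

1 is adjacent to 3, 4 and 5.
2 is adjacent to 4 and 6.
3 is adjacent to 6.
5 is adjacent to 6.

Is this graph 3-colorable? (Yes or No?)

The chromatic number is 3. The cycle 6-2-4-1-5-6 has odd length 5, so it cannot be 2-colored; at least 3 colors are needed.
3 colors suffice: color red → {1, 6}; color blue → {3, 4, 5}; color green → {2}.
That is already a proper 3-coloring.

Yes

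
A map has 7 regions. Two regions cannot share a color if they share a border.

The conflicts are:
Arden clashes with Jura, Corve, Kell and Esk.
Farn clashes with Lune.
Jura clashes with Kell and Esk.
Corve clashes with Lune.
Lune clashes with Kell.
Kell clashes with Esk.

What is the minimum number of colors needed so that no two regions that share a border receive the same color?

Arden, Jura, Kell, Esk all conflict with each other, so at least 4 colors are needed.
4 colors suffice: color 1 → {Arden, Lune}; color 2 → {Farn, Corve, Kell}; color 3 → {Jura}; color 4 → {Esk}. No two conflicting regions share a color.

4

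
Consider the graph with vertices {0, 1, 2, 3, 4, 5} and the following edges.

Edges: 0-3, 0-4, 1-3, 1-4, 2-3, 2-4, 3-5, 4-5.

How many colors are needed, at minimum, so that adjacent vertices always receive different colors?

2

0 and 3 are adjacent, so at least 2 colors are needed.
2 colors suffice: color red → {3, 4}; color blue → {0, 1, 2, 5}. Each edge has distinct colors on its endpoints.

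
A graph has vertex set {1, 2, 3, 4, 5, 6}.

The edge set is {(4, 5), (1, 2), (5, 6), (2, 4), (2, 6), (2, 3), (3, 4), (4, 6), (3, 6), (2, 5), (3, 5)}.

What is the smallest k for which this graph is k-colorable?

5

2, 3, 4, 5, 6 form a clique, so at least 5 colors are needed.
A valid assignment using 5 colors: 1=b, 2=a, 3=d, 4=b, 5=e, 6=c. Every edge joins two different colors.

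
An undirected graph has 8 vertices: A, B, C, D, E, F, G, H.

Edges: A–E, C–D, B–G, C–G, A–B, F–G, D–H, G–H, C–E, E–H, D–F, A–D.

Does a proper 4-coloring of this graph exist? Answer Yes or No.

The chromatic number is 3. The cycle A-E-H-G-B-A has odd length 5, so it cannot be 2-colored; at least 3 colors are needed.
3 colors suffice: color 1 → {D, E, G}; color 2 → {A, C, F, H}; color 3 → {B}.
Since 4 ≥ 3, a proper 4-coloring certainly exists.

Yes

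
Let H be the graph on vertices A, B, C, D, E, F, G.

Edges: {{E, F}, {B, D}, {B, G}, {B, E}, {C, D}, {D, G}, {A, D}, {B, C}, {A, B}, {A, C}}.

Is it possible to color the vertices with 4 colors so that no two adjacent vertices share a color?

The chromatic number is 4. A, B, C, D are pairwise adjacent (a clique of size 4), so at least 4 colors are needed.
4 colors suffice: color 1 → {B, F}; color 2 → {D, E}; color 3 → {A, G}; color 4 → {C}.
That is already a proper 4-coloring.

Yes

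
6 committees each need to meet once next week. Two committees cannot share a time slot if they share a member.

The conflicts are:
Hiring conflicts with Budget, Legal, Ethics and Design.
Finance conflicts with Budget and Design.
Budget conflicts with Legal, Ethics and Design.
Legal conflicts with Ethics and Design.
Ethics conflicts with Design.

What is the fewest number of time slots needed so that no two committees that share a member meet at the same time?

Hiring, Budget, Legal, Ethics, Design pairwise conflict, so at least 5 time slots are needed.
5 time slots suffice: Hiring=3, Finance=3, Budget=2, Legal=5, Ethics=4, Design=1. No two conflicting committees share a time slot.

5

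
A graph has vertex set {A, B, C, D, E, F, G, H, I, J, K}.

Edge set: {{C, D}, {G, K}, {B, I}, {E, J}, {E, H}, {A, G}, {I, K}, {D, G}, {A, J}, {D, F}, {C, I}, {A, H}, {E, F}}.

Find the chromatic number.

3

The cycle I-C-D-G-K-I has odd length 5, so it cannot be 2-colored; at least 3 colors are needed.
3 colors suffice: color 1 → {A, D, E, I}; color 2 → {B, C, F, G, H, J}; color 3 → {K}. Every edge joins two different colors.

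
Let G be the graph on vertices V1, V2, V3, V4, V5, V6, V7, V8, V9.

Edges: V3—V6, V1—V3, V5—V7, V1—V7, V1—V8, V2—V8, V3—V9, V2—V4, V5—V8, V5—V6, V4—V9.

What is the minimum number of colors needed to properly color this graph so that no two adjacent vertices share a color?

3

The cycle V6-V3-V1-V8-V5-V6 has odd length 5, so it cannot be 2-colored; at least 3 colors are needed.
One proper 3-coloring: V1=red, V2=red, V3=blue, V4=blue, V5=red, V6=green, V7=blue, V8=blue, V9=red. Every edge joins two different colors.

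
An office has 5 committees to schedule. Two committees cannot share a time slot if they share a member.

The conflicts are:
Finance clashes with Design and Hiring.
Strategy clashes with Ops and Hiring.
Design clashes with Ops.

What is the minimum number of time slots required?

3

The cycle Finance-Hiring-Strategy-Ops-Design-Finance has odd length 5, so it cannot be 2-colored; at least 3 time slots are needed.
3 time slots suffice: time slot 1 → {Strategy, Design}; time slot 2 → {Finance, Ops}; time slot 3 → {Hiring}. Every pair that conflicts lands in different time slots.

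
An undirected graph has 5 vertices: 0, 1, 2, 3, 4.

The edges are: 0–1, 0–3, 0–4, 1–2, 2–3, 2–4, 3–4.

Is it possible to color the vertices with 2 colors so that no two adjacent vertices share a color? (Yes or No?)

2, 3, 4 are mutually adjacent, so at least 3 colors are needed.
So 2 colors are not enough.

No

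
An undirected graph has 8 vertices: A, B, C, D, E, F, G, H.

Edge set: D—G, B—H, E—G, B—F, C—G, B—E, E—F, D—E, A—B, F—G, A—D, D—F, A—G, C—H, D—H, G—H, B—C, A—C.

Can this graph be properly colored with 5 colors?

Yes

The chromatic number is 4. D, E, F, G are pairwise adjacent (a clique of size 4), so at least 4 colors are needed.
4 colors suffice: color red → {B, G}; color blue → {C, D}; color green → {A, E, H}; color yellow → {F}.
Since 5 ≥ 4, a proper 5-coloring certainly exists.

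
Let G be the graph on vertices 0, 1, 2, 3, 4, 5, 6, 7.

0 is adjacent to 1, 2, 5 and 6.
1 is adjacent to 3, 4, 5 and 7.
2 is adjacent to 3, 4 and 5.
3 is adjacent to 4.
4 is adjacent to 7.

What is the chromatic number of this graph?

3

0, 2, 5 are mutually adjacent, so at least 3 colors are needed.
A valid assignment using 3 colors: 0=b, 1=a, 2=a, 3=c, 4=b, 5=c, 6=a, 7=c. Each edge has distinct colors on its endpoints.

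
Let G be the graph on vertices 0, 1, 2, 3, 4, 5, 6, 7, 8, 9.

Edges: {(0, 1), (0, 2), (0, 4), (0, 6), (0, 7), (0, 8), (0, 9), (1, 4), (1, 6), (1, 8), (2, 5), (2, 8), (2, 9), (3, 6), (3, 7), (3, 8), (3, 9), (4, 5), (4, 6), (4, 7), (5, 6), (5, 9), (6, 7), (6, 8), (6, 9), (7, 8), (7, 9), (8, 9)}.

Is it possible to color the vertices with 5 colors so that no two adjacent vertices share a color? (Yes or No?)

Yes

The chromatic number is 5. 3, 6, 7, 8, 9 form a clique, so at least 5 colors are needed.
5 colors suffice: color red → {2, 6}; color blue → {0, 3, 5}; color green → {4, 8}; color yellow → {1, 9}; color purple → {7}.
That is already a proper 5-coloring.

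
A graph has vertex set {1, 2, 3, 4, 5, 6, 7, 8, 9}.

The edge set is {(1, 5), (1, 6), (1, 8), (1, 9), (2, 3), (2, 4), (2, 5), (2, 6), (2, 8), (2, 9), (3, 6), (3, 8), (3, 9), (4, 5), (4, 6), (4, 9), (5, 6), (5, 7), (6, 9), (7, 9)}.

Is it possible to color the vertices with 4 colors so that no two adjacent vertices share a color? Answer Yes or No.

The chromatic number is 4. 2, 4, 5, 6 are pairwise adjacent (a clique of size 4), so at least 4 colors are needed.
4 colors suffice: 1=red, 2=red, 3=yellow, 4=yellow, 5=green, 6=blue, 7=red, 8=blue, 9=green.
That is already a proper 4-coloring.

Yes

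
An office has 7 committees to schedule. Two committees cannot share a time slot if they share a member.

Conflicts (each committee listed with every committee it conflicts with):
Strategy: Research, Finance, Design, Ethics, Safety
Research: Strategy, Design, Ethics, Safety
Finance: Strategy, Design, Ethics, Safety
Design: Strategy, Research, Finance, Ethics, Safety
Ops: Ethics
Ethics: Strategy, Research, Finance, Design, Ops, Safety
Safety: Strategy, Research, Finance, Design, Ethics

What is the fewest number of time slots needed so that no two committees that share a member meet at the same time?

Strategy, Finance, Design, Ethics, Safety are mutually in conflict, so at least 5 time slots are needed.
5 time slots suffice: Strategy=2, Research=5, Finance=5, Design=3, Ops=2, Ethics=1, Safety=4. Every pair that conflicts lands in different time slots.

5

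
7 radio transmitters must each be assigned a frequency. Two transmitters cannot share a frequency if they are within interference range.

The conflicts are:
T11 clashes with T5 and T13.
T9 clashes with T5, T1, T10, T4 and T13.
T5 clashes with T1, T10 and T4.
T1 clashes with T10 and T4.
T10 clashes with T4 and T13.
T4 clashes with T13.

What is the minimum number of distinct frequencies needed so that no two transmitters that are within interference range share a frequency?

5

T9, T5, T1, T10, T4 all conflict with each other, so at least 5 frequencies are needed.
5 frequencies suffice: T11=1, T9=1, T5=2, T1=5, T10=3, T4=4, T13=2. Each listed conflict is separated.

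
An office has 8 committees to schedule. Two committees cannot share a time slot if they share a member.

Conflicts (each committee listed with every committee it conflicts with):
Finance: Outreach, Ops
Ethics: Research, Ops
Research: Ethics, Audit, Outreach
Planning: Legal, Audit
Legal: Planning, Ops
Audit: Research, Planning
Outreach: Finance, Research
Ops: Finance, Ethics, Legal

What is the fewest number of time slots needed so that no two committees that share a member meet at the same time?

The cycle Ethics-Ops-Finance-Outreach-Research-Ethics has odd length 5, so it cannot be 2-colored; at least 3 time slots are needed.
3 time slots suffice: time slot 1 → {Research, Planning, Ops}; time slot 2 → {Finance, Ethics, Legal, Audit}; time slot 3 → {Outreach}. Each listed conflict is separated.

3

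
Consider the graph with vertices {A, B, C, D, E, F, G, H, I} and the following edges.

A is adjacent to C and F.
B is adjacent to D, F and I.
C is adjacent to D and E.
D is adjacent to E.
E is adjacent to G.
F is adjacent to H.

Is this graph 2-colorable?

No

C, D, E are pairwise adjacent, so at least 3 colors are needed.
So 2 colors are not enough.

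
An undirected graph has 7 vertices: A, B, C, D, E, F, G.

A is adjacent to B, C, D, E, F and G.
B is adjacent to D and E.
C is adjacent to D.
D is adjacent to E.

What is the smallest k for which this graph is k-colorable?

4

A, B, D, E are mutually adjacent (a clique of size 4), so at least 4 colors are needed.
A valid assignment using 4 colors: A=1, B=3, C=3, D=2, E=4, F=2, G=2. Each edge has distinct colors on its endpoints.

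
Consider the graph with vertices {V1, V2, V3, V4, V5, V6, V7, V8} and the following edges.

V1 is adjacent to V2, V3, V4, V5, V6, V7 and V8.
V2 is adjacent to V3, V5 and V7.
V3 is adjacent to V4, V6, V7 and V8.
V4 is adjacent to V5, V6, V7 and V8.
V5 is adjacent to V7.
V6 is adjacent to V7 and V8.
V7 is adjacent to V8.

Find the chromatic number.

V1, V3, V4, V6, V7, V8 form a clique, so at least 6 colors are needed.
6 colors suffice: color 1 → {V1}; color 2 → {V7}; color 3 → {V2, V4}; color 4 → {V3, V5}; color 5 → {V6}; color 6 → {V8}. Every edge joins two different colors.

6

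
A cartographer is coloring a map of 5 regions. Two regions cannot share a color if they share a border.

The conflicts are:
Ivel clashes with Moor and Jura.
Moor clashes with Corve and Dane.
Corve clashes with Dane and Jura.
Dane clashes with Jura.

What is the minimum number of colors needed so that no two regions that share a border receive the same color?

3

Corve, Dane, Jura all conflict with each other, so at least 3 colors are needed.
3 colors suffice: color 1 → {Moor, Jura}; color 2 → {Ivel, Dane}; color 3 → {Corve}. Each listed conflict is separated.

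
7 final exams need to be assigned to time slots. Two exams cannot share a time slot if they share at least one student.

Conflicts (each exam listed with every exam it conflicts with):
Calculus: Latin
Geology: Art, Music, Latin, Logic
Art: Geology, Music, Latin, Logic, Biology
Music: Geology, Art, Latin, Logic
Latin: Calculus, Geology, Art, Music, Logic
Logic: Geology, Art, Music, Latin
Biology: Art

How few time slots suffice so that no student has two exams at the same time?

Geology, Art, Music, Latin, Logic pairwise conflict, so at least 5 time slots are needed.
Using 5 time slots: Calculus=2, Geology=4, Art=2, Music=3, Latin=1, Logic=5, Biology=1. No two conflicting exams share a time slot.

5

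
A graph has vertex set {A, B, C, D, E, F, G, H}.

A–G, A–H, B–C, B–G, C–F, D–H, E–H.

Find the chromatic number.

B and G are adjacent, so at least 2 colors are needed.
2 colors suffice: color 1 → {C, G, H}; color 2 → {A, B, D, E, F}. Every edge joins two different colors.

2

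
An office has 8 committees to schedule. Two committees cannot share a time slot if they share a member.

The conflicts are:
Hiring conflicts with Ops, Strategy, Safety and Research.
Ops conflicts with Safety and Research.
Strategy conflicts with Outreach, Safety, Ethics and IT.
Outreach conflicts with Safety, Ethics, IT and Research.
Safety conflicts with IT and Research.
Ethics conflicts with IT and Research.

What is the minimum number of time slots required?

Strategy, Outreach, Safety, IT are mutually in conflict, so at least 4 time slots are needed.
A valid assignment using 4 time slots: Hiring=2, Ops=4, Strategy=3, Outreach=2, Safety=1, Ethics=1, IT=4, Research=3. Every pair that conflicts lands in different time slots.

4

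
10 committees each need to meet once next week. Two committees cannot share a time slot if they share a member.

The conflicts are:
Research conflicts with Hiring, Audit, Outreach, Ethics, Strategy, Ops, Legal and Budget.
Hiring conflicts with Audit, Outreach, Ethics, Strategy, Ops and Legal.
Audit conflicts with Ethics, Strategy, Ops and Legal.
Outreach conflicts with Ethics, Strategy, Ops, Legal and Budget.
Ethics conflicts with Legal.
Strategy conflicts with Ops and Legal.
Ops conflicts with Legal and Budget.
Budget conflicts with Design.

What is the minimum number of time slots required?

Research, Hiring, Audit, Strategy, Ops, Legal pairwise conflict, so at least 6 time slots are needed.
6 time slots suffice: time slot 1 → {Research, Design}; time slot 2 → {Legal, Budget}; time slot 3 → {Ethics, Ops}; time slot 4 → {Audit, Outreach}; time slot 5 → {Hiring}; time slot 6 → {Strategy}. Each listed conflict is separated.

6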